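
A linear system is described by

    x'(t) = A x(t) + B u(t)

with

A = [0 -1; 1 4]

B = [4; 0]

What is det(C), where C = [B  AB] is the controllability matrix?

AB = [[0], [4]]
Controllability matrix C = [B  AB] = [[4, 0], [0, 4]]
det(C) = 4·4 - 0·0 = 16 - 0 = 16
Since det(C) ≠ 0, rank(C) = 2 and the system is completely controllable.

16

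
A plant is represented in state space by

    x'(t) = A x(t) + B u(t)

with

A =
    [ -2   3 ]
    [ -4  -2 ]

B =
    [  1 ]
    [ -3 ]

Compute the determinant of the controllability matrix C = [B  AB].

-31

AB = [[-11], [2]]
Controllability matrix C = [B  AB] = [[1, -11], [-3, 2]]
det(C) = 1·2 - (-11)·(-3) = 2 - 33 = -31
Since det(C) ≠ 0, rank(C) = 2 and the system is completely controllable.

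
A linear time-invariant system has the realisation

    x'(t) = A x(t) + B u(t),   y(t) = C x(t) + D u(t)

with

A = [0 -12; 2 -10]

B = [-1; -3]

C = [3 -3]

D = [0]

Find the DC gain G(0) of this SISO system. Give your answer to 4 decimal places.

G(0) = C(-A)^{-1}B + D = -C A^{-1} B + D.
det A = 24, so A^{-1} = (1/24)·adj(A) = [[-5/12, 1/2], [-1/12, 0]]
A^{-1} B = [-13/12, 1/12]^T
C A^{-1} B = -7/2
G(0) = D - C A^{-1} B = 0 - (-7/2) = 7/2 ≈ 3.5000

3.5000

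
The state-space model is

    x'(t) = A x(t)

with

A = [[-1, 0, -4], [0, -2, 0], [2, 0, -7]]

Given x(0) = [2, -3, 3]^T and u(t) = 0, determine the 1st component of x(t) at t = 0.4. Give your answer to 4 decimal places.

-0.0610

det(sI - A) = s^3 - (tr A)s^2 + (M11 + M22 + M33)s - det A, where Mii is the 2×2 principal minor of A obtained by deleting row i and column i.
tr A = (-1) + (-2) + (-7) = -10; M11 = (-2)·(-7) - 0·0 = 14 - 0 = 14; M22 = (-1)·(-7) - (-4)·2 = 7 - (-8) = 15; M33 = (-1)·(-2) - 0·0 = 2 - 0 = 2; sum of minors = 31.
det A = (-1)·((-2)·(-7) - 0·0) - 0·(0·(-7) - 0·2) + (-4)·(0·0 - (-2)·2) = (-1)·14 - 0·0 + (-4)·4 = -30.
So p(s) = det(sI - A) = s^3 + 10s^2 + 31s + 30.
Rational-root test: any integer root divides 30. Testing small divisors, s = -2 works: p(-2) = -8 + 40 + (-62) + 30 = 0, so (s + 2) is a factor.
Dividing, p(s) = (s + 2)(s^2 + 8s + 15).
Factor s^2 + 8s + 15: two numbers with sum -8 and product 15 are -3 and -5, so s^2 + 8s + 15 = (s + 3)(s + 5).
Hence p(s) = (s + 2) (s + 3) (s + 5), with roots -5, -3, -2.
The eigenvalues -5, -3, -2 are distinct and real, so A is diagonalisable and x(t) = e^{At} x(0) = V diag(e^{λ_i t}) V^{-1} x(0), where the columns of V are the eigenvectors.
λ = -5: A - (-5)I = [[4, 0, -4], [0, 3, 0], [2, 0, -2]]. v must be orthogonal to every row; (row 1) × (row 2) = [12, 0, 12], so take v_1 = [1, 0, 1]^T.
λ = -3: A - (-3)I = [[2, 0, -4], [0, 1, 0], [2, 0, -4]]. v must be orthogonal to every row; (row 1) × (row 2) = [4, 0, 2], so take v_2 = [2, 0, 1]^T.
λ = -2: A - (-2)I = [[1, 0, -4], [0, 0, 0], [2, 0, -5]]. v must be orthogonal to every row; (row 1) × (row 3) = [0, -3, 0], so take v_3 = [0, 1, 0]^T.
V = [v_1 v_2 v_3] = [[1, 2, 0], [0, 0, 1], [1, 1, 0]] has det V = 1, so V^{-1} = adj(V)/det V = [[-1, 0, 2], [1, 0, -1], [0, 1, 0]].
Modal coordinates z(0) = V^{-1} x(0): (-1)·2 + 0·(-3) + 2·3 = 4; 1·2 + 0·(-3) + (-1)·3 = -1; 0·2 + 1·(-3) + 0·3 = -3; so z(0) = [4, -1, -3]^T.
x_1(t) = Σ_i (v_i)_1 · z_i(0) · e^{λ_i t} (row 1 of V times the modal terms).
x_1(0.4) = 1·4·e^{-5·0.4} + 2·(-1)·e^{-3·0.4} + 0·(-3)·e^{-2·0.4} = 4·0.135335 + (-2)·0.301194 + 0·0.449329 = -0.0610.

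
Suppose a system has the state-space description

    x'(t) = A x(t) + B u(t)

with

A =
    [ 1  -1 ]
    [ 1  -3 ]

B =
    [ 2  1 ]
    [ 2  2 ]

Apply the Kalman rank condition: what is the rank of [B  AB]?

2

AB = [[0, -1], [-4, -5]]
Controllability matrix C = [B  AB] = [[2, 1, 0, -1], [2, 2, -4, -5]]
Take the 2×2 submatrix of C formed by columns 1, 2: [[2, 1], [2, 2]]. Its determinant is 2·2 - 1·2 = 4 - 2 = 2 ≠ 0.
So rank(C) ≥ 2; since C has 2 rows, rank(C) = 2.
rank(C) = 2 = n, so the pair (A, B) is completely controllable.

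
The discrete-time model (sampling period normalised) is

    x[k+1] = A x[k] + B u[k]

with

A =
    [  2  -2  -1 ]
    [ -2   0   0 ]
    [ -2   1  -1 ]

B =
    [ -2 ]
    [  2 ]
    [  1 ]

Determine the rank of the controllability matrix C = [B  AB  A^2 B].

AB = [[-9], [4], [5]]
A^2B = [[-31], [18], [17]]
Controllability matrix C = [B  AB  A^2B] = [[-2, -9, -31], [2, 4, 18], [1, 5, 17]]
det(C) = (-2)·(4·17 - 18·5) - (-9)·(2·17 - 18·1) + (-31)·(2·5 - 4·1) = (-2)·(-22) - (-9)·16 + (-31)·6 = 2 ≠ 0, so rank(C) = 3.
rank(C) = 3 = n, so the pair (A, B) is completely controllable.

3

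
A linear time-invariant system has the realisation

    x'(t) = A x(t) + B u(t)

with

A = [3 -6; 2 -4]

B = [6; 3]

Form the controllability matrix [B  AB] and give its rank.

1

AB = [[0], [0]]
Controllability matrix C = [B  AB] = [[6, 0], [3, 0]]
Every column of C is a scalar multiple of column 1 = [6, 3] (multipliers 1, 0), so the columns span a one-dimensional space.
C ≠ 0, hence rank(C) = 1.
rank(C) = 1 < n = 2, so the pair (A, B) is not completely controllable.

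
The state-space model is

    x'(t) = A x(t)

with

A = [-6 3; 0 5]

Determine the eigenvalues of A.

det(sI - A) = s^2 - (tr A)s + det A, with tr A = (-6) + 5 = -1 and det A = (-6)·5 - 3·0 = -30 - 0 = -30.
So p(s) = det(sI - A) = s^2 + s - 30.
Factor s^2 + s - 30: two numbers with sum -1 and product -30 are 5 and -6, so s^2 + s - 30 = (s - 5)(s + 6).
Hence p(s) = (s - 5) (s + 6), with roots -6, 5.
At least one eigenvalue has non-negative real part, so the system is not asymptotically stable.

-6, 5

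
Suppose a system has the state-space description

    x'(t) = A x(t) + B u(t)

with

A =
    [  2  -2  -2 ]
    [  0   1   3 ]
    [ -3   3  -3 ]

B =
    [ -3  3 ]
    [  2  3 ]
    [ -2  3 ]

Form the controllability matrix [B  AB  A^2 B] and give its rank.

AB = [[-6, -6], [-4, 12], [21, -9]]
A^2B = [[-46, -18], [59, -15], [-57, 81]]
Controllability matrix C = [B  AB  A^2B] = [[-3, 3, -6, -6, -46, -18], [2, 3, -4, 12, 59, -15], [-2, 3, 21, -9, -57, 81]]
Take the 3×3 submatrix of C formed by columns 1, 2, 3: [[-3, 3, -6], [2, 3, -4], [-2, 3, 21]]. Its determinant is (-3)·(3·21 - (-4)·3) - 3·(2·21 - (-4)·(-2)) + (-6)·(2·3 - 3·(-2)) = (-3)·75 - 3·34 + (-6)·12 = -399 ≠ 0.
So rank(C) ≥ 3; since C has 3 rows, rank(C) = 3.
rank(C) = 3 = n, so the pair (A, B) is completely controllable.

3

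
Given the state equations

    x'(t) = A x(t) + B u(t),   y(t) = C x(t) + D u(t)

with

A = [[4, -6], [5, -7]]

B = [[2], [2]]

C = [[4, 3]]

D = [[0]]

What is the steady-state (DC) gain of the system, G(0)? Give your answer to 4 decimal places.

7.0000

G(0) = C(-A)^{-1}B + D = -C A^{-1} B + D.
det A = 2, so A^{-1} = (1/2)·adj(A) = [[-7/2, 3], [-5/2, 2]]
A^{-1} B = [-1, -1]^T
C A^{-1} B = -7
G(0) = D - C A^{-1} B = 0 - (-7) = 7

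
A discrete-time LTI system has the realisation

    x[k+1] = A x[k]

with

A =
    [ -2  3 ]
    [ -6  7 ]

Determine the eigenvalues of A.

det(zI - A) = z^2 - (tr A)z + det A, with tr A = (-2) + 7 = 5 and det A = (-2)·7 - 3·(-6) = -14 - (-18) = 4.
So p(z) = det(zI - A) = z^2 - 5z + 4.
Factor z^2 - 5z + 4: two numbers with sum 5 and product 4 are 4 and 1, so z^2 - 5z + 4 = (z - 4)(z - 1).
Hence p(z) = (z - 4) (z - 1), with roots 1, 4.

1, 4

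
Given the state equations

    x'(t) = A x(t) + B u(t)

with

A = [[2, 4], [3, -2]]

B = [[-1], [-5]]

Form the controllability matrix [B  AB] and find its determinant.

AB = [[-22], [7]]
Controllability matrix C = [B  AB] = [[-1, -22], [-5, 7]]
det(C) = (-1)·7 - (-22)·(-5) = -7 - 110 = -117
Since det(C) ≠ 0, rank(C) = 2 and the system is completely controllable.

-117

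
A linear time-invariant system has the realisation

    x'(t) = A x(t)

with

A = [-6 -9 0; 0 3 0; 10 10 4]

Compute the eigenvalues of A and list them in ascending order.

-6, 3, 4

det(sI - A) = s^3 - (tr A)s^2 + (M11 + M22 + M33)s - det A, where Mii is the 2×2 principal minor of A obtained by deleting row i and column i.
tr A = (-6) + 3 + 4 = 1; M11 = 3·4 - 0·10 = 12 - 0 = 12; M22 = (-6)·4 - 0·10 = -24 - 0 = -24; M33 = (-6)·3 - (-9)·0 = -18 - 0 = -18; sum of minors = -30.
det A = (-6)·(3·4 - 0·10) - (-9)·(0·4 - 0·10) + 0·(0·10 - 3·10) = (-6)·12 - (-9)·0 + 0·(-30) = -72.
So p(s) = det(sI - A) = s^3 - s^2 - 30s + 72.
Rational-root test: any integer root divides 72. Testing small divisors, s = 3 works: p(3) = 27 + (-9) + (-90) + 72 = 0, so (s - 3) is a factor.
Dividing, p(s) = (s - 3)(s^2 + 2s - 24).
Factor s^2 + 2s - 24: two numbers with sum -2 and product -24 are 4 and -6, so s^2 + 2s - 24 = (s - 4)(s + 6).
Hence p(s) = (s - 4) (s - 3) (s + 6), with roots -6, 3, 4.
At least one eigenvalue has non-negative real part, so the system is not asymptotically stable.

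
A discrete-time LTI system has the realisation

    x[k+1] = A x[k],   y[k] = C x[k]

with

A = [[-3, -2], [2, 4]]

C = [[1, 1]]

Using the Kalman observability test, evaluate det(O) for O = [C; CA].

CA = [[-1, 2]]
Observability matrix O = [C; CA] = [[1, 1], [-1, 2]]
det(O) = 1·2 - 1·(-1) = 2 - (-1) = 3
Since det(O) ≠ 0, rank(O) = 2 and the system is completely observable.

3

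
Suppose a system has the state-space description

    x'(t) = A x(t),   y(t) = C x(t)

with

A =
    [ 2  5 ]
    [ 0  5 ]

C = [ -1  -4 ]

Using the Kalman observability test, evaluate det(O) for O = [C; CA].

17

CA = [[-2, -25]]
Observability matrix O = [C; CA] = [[-1, -4], [-2, -25]]
det(O) = (-1)·(-25) - (-4)·(-2) = 25 - 8 = 17
Since det(O) ≠ 0, rank(O) = 2 and the system is completely observable.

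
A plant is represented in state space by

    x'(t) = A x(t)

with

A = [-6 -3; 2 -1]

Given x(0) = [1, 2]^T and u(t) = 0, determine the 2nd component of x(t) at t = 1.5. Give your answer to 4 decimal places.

0.0740

det(sI - A) = s^2 - (tr A)s + det A, with tr A = (-6) + (-1) = -7 and det A = (-6)·(-1) - (-3)·2 = 6 - (-6) = 12.
So p(s) = det(sI - A) = s^2 + 7s + 12.
Factor s^2 + 7s + 12: two numbers with sum -7 and product 12 are -3 and -4, so s^2 + 7s + 12 = (s + 3)(s + 4).
Hence p(s) = (s + 3) (s + 4), with roots -4, -3.
The eigenvalues -4, -3 are distinct and real, so A is diagonalisable and x(t) = e^{At} x(0) = V diag(e^{λ_i t}) V^{-1} x(0), where the columns of V are the eigenvectors.
λ = -4: A - (-4)I = [[-2, -3], [2, 3]]. Row 1 gives (-2)·v1 + (-3)·v2 = 0, so take v_1 = [3, -2]^T.
λ = -3: A - (-3)I = [[-3, -3], [2, 2]]. Row 1 gives (-3)·v1 + (-3)·v2 = 0, so take v_2 = [1, -1]^T.
V = [v_1 v_2] = [[3, 1], [-2, -1]] has det V = -1, so V^{-1} = adj(V)/det V = [[1, 1], [-2, -3]].
Modal coordinates z(0) = V^{-1} x(0): 1·1 + 1·2 = 3; (-2)·1 + (-3)·2 = -8; so z(0) = [3, -8]^T.
x_2(t) = Σ_i (v_i)_2 · z_i(0) · e^{λ_i t} (row 2 of V times the modal terms).
x_2(1.5) = (-2)·3·e^{-4·1.5} + (-1)·(-8)·e^{-3·1.5} = (-6)·0.002479 + 8·0.011109 = 0.0740.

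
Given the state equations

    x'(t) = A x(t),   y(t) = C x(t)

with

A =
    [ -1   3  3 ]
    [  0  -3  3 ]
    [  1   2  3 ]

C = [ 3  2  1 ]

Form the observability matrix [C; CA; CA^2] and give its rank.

CA = [[-2, 5, 18]]
CA^2 = [[20, 15, 63]]
Observability matrix O = [C; CA; CA^2] = [[3, 2, 1], [-2, 5, 18], [20, 15, 63]]
det(O) = 3·(5·63 - 18·15) - 2·((-2)·63 - 18·20) + 1·((-2)·15 - 5·20) = 3·45 - 2·(-486) + 1·(-130) = 977 ≠ 0, so rank(O) = 3.
rank(O) = 3 = n, so the pair (A, C) is completely observable.

3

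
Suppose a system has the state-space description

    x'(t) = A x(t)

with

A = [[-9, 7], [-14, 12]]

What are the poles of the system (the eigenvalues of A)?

det(sI - A) = s^2 - (tr A)s + det A, with tr A = (-9) + 12 = 3 and det A = (-9)·12 - 7·(-14) = -108 - (-98) = -10.
So p(s) = det(sI - A) = s^2 - 3s - 10.
Factor s^2 - 3s - 10: two numbers with sum 3 and product -10 are 5 and -2, so s^2 - 3s - 10 = (s - 5)(s + 2).
Hence p(s) = (s - 5) (s + 2), with roots -2, 5.
At least one eigenvalue has non-negative real part, so the system is not asymptotically stable.

-2, 5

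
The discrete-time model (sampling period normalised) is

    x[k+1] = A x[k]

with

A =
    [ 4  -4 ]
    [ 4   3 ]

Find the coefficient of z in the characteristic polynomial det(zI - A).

For a 2×2 matrix, det(zI - A) = z^2 - (tr A)z + det A.
tr A = 7, det A = 28.
So p(z) = z^2 - 7z + 28.
The coefficient of z is -7.

-7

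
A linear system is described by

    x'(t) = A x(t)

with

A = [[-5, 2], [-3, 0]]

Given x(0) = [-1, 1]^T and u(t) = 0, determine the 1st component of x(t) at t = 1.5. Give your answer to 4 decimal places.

det(sI - A) = s^2 - (tr A)s + det A, with tr A = (-5) + 0 = -5 and det A = (-5)·0 - 2·(-3) = 0 - (-6) = 6.
So p(s) = det(sI - A) = s^2 + 5s + 6.
Factor s^2 + 5s + 6: two numbers with sum -5 and product 6 are -2 and -3, so s^2 + 5s + 6 = (s + 2)(s + 3).
Hence p(s) = (s + 2) (s + 3), with roots -3, -2.
The eigenvalues -3, -2 are distinct and real, so A is diagonalisable and x(t) = e^{At} x(0) = V diag(e^{λ_i t}) V^{-1} x(0), where the columns of V are the eigenvectors.
λ = -3: A - (-3)I = [[-2, 2], [-3, 3]]. Row 1 gives (-2)·v1 + 2·v2 = 0, so take v_1 = [1, 1]^T.
λ = -2: A - (-2)I = [[-3, 2], [-3, 2]]. Row 1 gives (-3)·v1 + 2·v2 = 0, so take v_2 = [2, 3]^T.
V = [v_1 v_2] = [[1, 2], [1, 3]] has det V = 1, so V^{-1} = adj(V)/det V = [[3, -2], [-1, 1]].
Modal coordinates z(0) = V^{-1} x(0): 3·(-1) + (-2)·1 = -5; (-1)·(-1) + 1·1 = 2; so z(0) = [-5, 2]^T.
x_1(t) = Σ_i (v_i)_1 · z_i(0) · e^{λ_i t} (row 1 of V times the modal terms).
x_1(1.5) = 1·(-5)·e^{-3·1.5} + 2·2·e^{-2·1.5} = (-5)·0.011109 + 4·0.049787 = 0.1436.

0.1436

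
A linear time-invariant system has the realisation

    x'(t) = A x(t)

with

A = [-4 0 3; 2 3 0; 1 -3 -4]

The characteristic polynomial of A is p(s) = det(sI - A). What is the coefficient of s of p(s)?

-11

Expand det(sI - A) for the 3×3 matrix.
p(s) = s^3 + 5s^2 - 11s - 21.
(Check: constant term = det(-A) = (-1)^3 det A = -21; coefficient of s^2 = -tr A = 5.)
The coefficient of s is -11.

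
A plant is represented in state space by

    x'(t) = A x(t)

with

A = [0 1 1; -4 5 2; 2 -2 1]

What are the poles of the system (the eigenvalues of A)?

1, 2, 3

det(sI - A) = s^3 - (tr A)s^2 + (M11 + M22 + M33)s - det A, where Mii is the 2×2 principal minor of A obtained by deleting row i and column i.
tr A = 0 + 5 + 1 = 6; M11 = 5·1 - 2·(-2) = 5 - (-4) = 9; M22 = 0·1 - 1·2 = 0 - 2 = -2; M33 = 0·5 - 1·(-4) = 0 - (-4) = 4; sum of minors = 11.
det A = 0·(5·1 - 2·(-2)) - 1·((-4)·1 - 2·2) + 1·((-4)·(-2) - 5·2) = 0·9 - 1·(-8) + 1·(-2) = 6.
So p(s) = det(sI - A) = s^3 - 6s^2 + 11s - 6.
Rational-root test: any integer root divides -6. Testing small divisors, s = 1 works: p(1) = 1 + (-6) + 11 + (-6) = 0, so (s - 1) is a factor.
Dividing, p(s) = (s - 1)(s^2 - 5s + 6).
Factor s^2 - 5s + 6: two numbers with sum 5 and product 6 are 3 and 2, so s^2 - 5s + 6 = (s - 3)(s - 2).
Hence p(s) = (s - 3) (s - 2) (s - 1), with roots 1, 2, 3.
At least one eigenvalue has non-negative real part, so the system is not asymptotically stable.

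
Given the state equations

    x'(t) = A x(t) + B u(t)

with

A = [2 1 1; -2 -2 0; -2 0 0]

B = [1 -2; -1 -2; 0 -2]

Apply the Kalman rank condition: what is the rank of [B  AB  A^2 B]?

3

AB = [[1, -8], [0, 8], [-2, 4]]
A^2B = [[0, -4], [-2, 0], [-2, 16]]
Controllability matrix C = [B  AB  A^2B] = [[1, -2, 1, -8, 0, -4], [-1, -2, 0, 8, -2, 0], [0, -2, -2, 4, -2, 16]]
Take the 3×3 submatrix of C formed by columns 1, 2, 3: [[1, -2, 1], [-1, -2, 0], [0, -2, -2]]. Its determinant is 1·((-2)·(-2) - 0·(-2)) - (-2)·((-1)·(-2) - 0·0) + 1·((-1)·(-2) - (-2)·0) = 1·4 - (-2)·2 + 1·2 = 10 ≠ 0.
So rank(C) ≥ 3; since C has 3 rows, rank(C) = 3.
rank(C) = 3 = n, so the pair (A, B) is completely controllable.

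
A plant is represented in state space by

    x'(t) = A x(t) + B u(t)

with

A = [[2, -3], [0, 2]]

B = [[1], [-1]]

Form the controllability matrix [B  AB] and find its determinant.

3

AB = [[5], [-2]]
Controllability matrix C = [B  AB] = [[1, 5], [-1, -2]]
det(C) = 1·(-2) - 5·(-1) = -2 - (-5) = 3
Since det(C) ≠ 0, rank(C) = 2 and the system is completely controllable.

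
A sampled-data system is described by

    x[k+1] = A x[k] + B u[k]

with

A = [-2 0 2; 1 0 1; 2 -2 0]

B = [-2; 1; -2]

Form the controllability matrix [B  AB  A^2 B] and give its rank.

3

AB = [[0], [-4], [-6]]
A^2B = [[-12], [-6], [8]]
Controllability matrix C = [B  AB  A^2B] = [[-2, 0, -12], [1, -4, -6], [-2, -6, 8]]
det(C) = (-2)·((-4)·8 - (-6)·(-6)) - 0·(1·8 - (-6)·(-2)) + (-12)·(1·(-6) - (-4)·(-2)) = (-2)·(-68) - 0·(-4) + (-12)·(-14) = 304 ≠ 0, so rank(C) = 3.
rank(C) = 3 = n, so the pair (A, B) is completely controllable.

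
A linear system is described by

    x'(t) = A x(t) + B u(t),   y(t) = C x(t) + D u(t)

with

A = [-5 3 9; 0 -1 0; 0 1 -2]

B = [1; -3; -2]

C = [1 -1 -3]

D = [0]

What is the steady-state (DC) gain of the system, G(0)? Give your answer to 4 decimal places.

4.4000

G(0) = C(-A)^{-1}B + D = -C A^{-1} B + D.
det A = -10, so A^{-1} = (1/-10)·adj(A) = [[-1/5, -3/2, -9/10], [0, -1, 0], [0, -1/2, -1/2]]
A^{-1} B = [61/10, 3, 5/2]^T
C A^{-1} B = -22/5
G(0) = D - C A^{-1} B = 0 - (-22/5) = 22/5 ≈ 4.4000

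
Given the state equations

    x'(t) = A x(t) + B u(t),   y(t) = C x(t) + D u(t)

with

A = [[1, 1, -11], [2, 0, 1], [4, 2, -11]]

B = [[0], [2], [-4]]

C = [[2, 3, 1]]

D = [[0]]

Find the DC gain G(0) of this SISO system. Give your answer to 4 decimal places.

21.7000

G(0) = C(-A)^{-1}B + D = -C A^{-1} B + D.
det A = -20, so A^{-1} = (1/-20)·adj(A) = [[1/10, 11/20, -1/20], [-13/10, -33/20, 23/20], [-1/5, -1/10, 1/10]]
A^{-1} B = [13/10, -79/10, -3/5]^T
C A^{-1} B = -217/10
G(0) = D - C A^{-1} B = 0 - (-217/10) = 217/10 ≈ 21.7000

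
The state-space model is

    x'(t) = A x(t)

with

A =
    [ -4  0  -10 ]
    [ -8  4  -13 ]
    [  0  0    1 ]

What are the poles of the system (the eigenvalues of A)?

det(sI - A) = s^3 - (tr A)s^2 + (M11 + M22 + M33)s - det A, where Mii is the 2×2 principal minor of A obtained by deleting row i and column i.
tr A = (-4) + 4 + 1 = 1; M11 = 4·1 - (-13)·0 = 4 - 0 = 4; M22 = (-4)·1 - (-10)·0 = -4 - 0 = -4; M33 = (-4)·4 - 0·(-8) = -16 - 0 = -16; sum of minors = -16.
det A = (-4)·(4·1 - (-13)·0) - 0·((-8)·1 - (-13)·0) + (-10)·((-8)·0 - 4·0) = (-4)·4 - 0·(-8) + (-10)·0 = -16.
So p(s) = det(sI - A) = s^3 - s^2 - 16s + 16.
Rational-root test: any integer root divides 16. Testing small divisors, s = 1 works: p(1) = 1 + (-1) + (-16) + 16 = 0, so (s - 1) is a factor.
Dividing, p(s) = (s - 1)(s^2 - 16).
Factor s^2 - 16: two numbers with sum 0 and product -16 are 4 and -4, so s^2 - 16 = (s - 4)(s + 4).
Hence p(s) = (s - 4) (s - 1) (s + 4), with roots -4, 1, 4.
At least one eigenvalue has non-negative real part, so the system is not asymptotically stable.

-4, 1, 4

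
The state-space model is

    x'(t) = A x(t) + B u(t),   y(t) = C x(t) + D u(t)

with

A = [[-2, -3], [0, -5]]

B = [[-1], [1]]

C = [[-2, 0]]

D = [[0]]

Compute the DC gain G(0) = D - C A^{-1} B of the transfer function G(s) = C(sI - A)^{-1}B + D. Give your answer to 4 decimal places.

1.6000

G(0) = C(-A)^{-1}B + D = -C A^{-1} B + D.
det A = 10, so A^{-1} = (1/10)·adj(A) = [[-1/2, 3/10], [0, -1/5]]
A^{-1} B = [4/5, -1/5]^T
C A^{-1} B = -8/5
G(0) = D - C A^{-1} B = 0 - (-8/5) = 8/5 ≈ 1.6000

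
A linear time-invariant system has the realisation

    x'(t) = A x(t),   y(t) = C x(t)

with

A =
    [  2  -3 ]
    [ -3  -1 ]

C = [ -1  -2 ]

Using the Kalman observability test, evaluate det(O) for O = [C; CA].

CA = [[4, 5]]
Observability matrix O = [C; CA] = [[-1, -2], [4, 5]]
det(O) = (-1)·5 - (-2)·4 = -5 - (-8) = 3
Since det(O) ≠ 0, rank(O) = 2 and the system is completely observable.

3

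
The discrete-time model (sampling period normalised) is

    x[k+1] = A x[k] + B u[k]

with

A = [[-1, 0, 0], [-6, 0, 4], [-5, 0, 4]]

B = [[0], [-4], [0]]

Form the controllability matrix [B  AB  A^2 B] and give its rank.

1

AB = [[0], [0], [0]]
A^2B = [[0], [0], [0]]
Controllability matrix C = [B  AB  A^2B] = [[0, 0, 0], [-4, 0, 0], [0, 0, 0]]
Every column of C is a scalar multiple of column 1 = [0, -4, 0] (multipliers 1, 0, 0), so the columns span a one-dimensional space.
C ≠ 0, hence rank(C) = 1.
rank(C) = 1 < n = 3, so the pair (A, B) is not completely controllable.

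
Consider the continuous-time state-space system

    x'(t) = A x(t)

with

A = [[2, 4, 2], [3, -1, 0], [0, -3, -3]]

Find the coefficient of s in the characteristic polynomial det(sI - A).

Expand det(sI - A) for the 3×3 matrix.
p(s) = s^3 + 2s^2 - 17s - 24.
(Check: constant term = det(-A) = (-1)^3 det A = -24; coefficient of s^2 = -tr A = 2.)
The coefficient of s is -17.

-17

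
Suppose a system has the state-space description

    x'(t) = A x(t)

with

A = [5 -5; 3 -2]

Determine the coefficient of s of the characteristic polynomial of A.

-3

For a 2×2 matrix, det(sI - A) = s^2 - (tr A)s + det A.
tr A = 3, det A = 5.
So p(s) = s^2 - 3s + 5.
The coefficient of s is -3.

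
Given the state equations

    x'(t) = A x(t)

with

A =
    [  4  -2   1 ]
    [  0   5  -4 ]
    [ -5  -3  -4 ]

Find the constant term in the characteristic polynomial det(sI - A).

Expand det(sI - A) for the 3×3 matrix.
p(s) = s^3 - 5s^2 - 23s + 143.
(Check: constant term = det(-A) = (-1)^3 det A = 143; coefficient of s^2 = -tr A = -5.)
The constant term is 143.

143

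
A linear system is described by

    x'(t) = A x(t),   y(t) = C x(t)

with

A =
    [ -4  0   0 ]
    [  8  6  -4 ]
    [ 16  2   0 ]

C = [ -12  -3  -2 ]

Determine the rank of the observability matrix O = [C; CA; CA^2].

2

CA = [[-8, -22, 12]]
CA^2 = [[48, -108, 88]]
Observability matrix O = [C; CA; CA^2] = [[-12, -3, -2], [-8, -22, 12], [48, -108, 88]]
The columns c1, c2, c3 of O are linearly dependent: -c1 + 2·c2 + 3·c3 = 0 (check each entry), so rank(O) ≤ 2.
The 2×2 minor from rows 1, 2, columns 1, 2 is (-12)·(-22) - (-3)·(-8) = 264 - 24 = 240 ≠ 0, so rank(O) = 2.
rank(O) = 2 < n = 3, so the pair (A, C) is not completely observable.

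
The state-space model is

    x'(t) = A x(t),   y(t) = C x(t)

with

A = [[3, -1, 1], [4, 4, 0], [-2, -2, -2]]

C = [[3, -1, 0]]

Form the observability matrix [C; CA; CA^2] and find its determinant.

424

CA = [[5, -7, 3]]
CA^2 = [[-19, -39, -1]]
Observability matrix O = [C; CA; CA^2] = [[3, -1, 0], [5, -7, 3], [-19, -39, -1]]
Expanding along the first row, det(O) = 3·((-7)·(-1) - 3·(-39)) - (-1)·(5·(-1) - 3·(-19)) + 0·(5·(-39) - (-7)·(-19)) = 3·124 - (-1)·52 + 0·(-328) = 424
Since det(O) ≠ 0, rank(O) = 3 and the system is completely observable.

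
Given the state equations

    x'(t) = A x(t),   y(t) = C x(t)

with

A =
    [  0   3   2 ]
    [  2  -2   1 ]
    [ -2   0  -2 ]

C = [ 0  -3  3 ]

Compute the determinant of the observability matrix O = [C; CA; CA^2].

1998

CA = [[-12, 6, -9]]
CA^2 = [[30, -48, 0]]
Observability matrix O = [C; CA; CA^2] = [[0, -3, 3], [-12, 6, -9], [30, -48, 0]]
Expanding along the first row, det(O) = 0·(6·0 - (-9)·(-48)) - (-3)·((-12)·0 - (-9)·30) + 3·((-12)·(-48) - 6·30) = 0·(-432) - (-3)·270 + 3·396 = 1998
Since det(O) ≠ 0, rank(O) = 3 and the system is completely observable.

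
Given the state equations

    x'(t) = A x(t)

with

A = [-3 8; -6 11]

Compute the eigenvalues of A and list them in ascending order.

det(sI - A) = s^2 - (tr A)s + det A, with tr A = (-3) + 11 = 8 and det A = (-3)·11 - 8·(-6) = -33 - (-48) = 15.
So p(s) = det(sI - A) = s^2 - 8s + 15.
Factor s^2 - 8s + 15: two numbers with sum 8 and product 15 are 5 and 3, so s^2 - 8s + 15 = (s - 5)(s - 3).
Hence p(s) = (s - 5) (s - 3), with roots 3, 5.
At least one eigenvalue has non-negative real part, so the system is not asymptotically stable.

3, 5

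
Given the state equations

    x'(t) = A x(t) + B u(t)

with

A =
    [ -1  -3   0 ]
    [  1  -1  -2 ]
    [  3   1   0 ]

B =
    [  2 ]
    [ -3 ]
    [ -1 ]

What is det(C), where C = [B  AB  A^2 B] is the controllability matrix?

AB = [[7], [7], [3]]
A^2B = [[-28], [-6], [28]]
Controllability matrix C = [B  AB  A^2B] = [[2, 7, -28], [-3, 7, -6], [-1, 3, 28]]
Expanding along the first row, det(C) = 2·(7·28 - (-6)·3) - 7·((-3)·28 - (-6)·(-1)) + (-28)·((-3)·3 - 7·(-1)) = 2·214 - 7·(-90) + (-28)·(-2) = 1114
Since det(C) ≠ 0, rank(C) = 3 and the system is completely controllable.

1114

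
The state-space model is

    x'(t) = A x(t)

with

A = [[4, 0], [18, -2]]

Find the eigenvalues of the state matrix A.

-2, 4

det(sI - A) = s^2 - (tr A)s + det A, with tr A = 4 + (-2) = 2 and det A = 4·(-2) - 0·18 = -8 - 0 = -8.
So p(s) = det(sI - A) = s^2 - 2s - 8.
Factor s^2 - 2s - 8: two numbers with sum 2 and product -8 are 4 and -2, so s^2 - 2s - 8 = (s - 4)(s + 2).
Hence p(s) = (s - 4) (s + 2), with roots -2, 4.
At least one eigenvalue has non-negative real part, so the system is not asymptotically stable.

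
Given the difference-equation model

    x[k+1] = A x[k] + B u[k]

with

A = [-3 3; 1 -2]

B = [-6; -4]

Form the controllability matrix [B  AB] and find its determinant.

AB = [[6], [2]]
Controllability matrix C = [B  AB] = [[-6, 6], [-4, 2]]
det(C) = (-6)·2 - 6·(-4) = -12 - (-24) = 12
Since det(C) ≠ 0, rank(C) = 2 and the system is completely controllable.

12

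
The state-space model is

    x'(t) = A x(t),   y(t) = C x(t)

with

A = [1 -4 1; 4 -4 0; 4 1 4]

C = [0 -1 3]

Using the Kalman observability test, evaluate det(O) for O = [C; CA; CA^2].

-3476

CA = [[8, 7, 12]]
CA^2 = [[84, -48, 56]]
Observability matrix O = [C; CA; CA^2] = [[0, -1, 3], [8, 7, 12], [84, -48, 56]]
Expanding along the first row, det(O) = 0·(7·56 - 12·(-48)) - (-1)·(8·56 - 12·84) + 3·(8·(-48) - 7·84) = 0·968 - (-1)·(-560) + 3·(-972) = -3476
Since det(O) ≠ 0, rank(O) = 3 and the system is completely observable.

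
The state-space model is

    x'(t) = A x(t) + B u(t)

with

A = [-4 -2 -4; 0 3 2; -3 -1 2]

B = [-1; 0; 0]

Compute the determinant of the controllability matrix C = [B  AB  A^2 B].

AB = [[4], [0], [3]]
A^2B = [[-28], [6], [-6]]
Controllability matrix C = [B  AB  A^2B] = [[-1, 4, -28], [0, 0, 6], [0, 3, -6]]
Expanding along the first row, det(C) = (-1)·(0·(-6) - 6·3) - 4·(0·(-6) - 6·0) + (-28)·(0·3 - 0·0) = (-1)·(-18) - 4·0 + (-28)·0 = 18
Since det(C) ≠ 0, rank(C) = 3 and the system is completely controllable.

18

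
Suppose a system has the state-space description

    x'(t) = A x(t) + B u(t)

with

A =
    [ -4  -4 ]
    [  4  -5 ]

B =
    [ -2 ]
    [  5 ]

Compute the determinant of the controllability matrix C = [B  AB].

AB = [[-12], [-33]]
Controllability matrix C = [B  AB] = [[-2, -12], [5, -33]]
det(C) = (-2)·(-33) - (-12)·5 = 66 - (-60) = 126
Since det(C) ≠ 0, rank(C) = 2 and the system is completely controllable.

126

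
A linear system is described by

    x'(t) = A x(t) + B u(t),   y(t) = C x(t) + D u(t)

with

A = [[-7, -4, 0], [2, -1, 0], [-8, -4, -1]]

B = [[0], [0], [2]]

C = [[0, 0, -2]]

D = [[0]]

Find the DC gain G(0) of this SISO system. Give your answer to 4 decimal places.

-4.0000

G(0) = C(-A)^{-1}B + D = -C A^{-1} B + D.
det A = -15, so A^{-1} = (1/-15)·adj(A) = [[-1/15, 4/15, 0], [-2/15, -7/15, 0], [16/15, -4/15, -1]]
A^{-1} B = [0, 0, -2]^T
C A^{-1} B = 4
G(0) = D - C A^{-1} B = 0 - (4) = -4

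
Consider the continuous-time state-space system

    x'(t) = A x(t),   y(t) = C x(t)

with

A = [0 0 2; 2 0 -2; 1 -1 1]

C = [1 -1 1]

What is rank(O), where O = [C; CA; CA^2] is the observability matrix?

CA = [[-1, -1, 5]]
CA^2 = [[3, -5, 5]]
Observability matrix O = [C; CA; CA^2] = [[1, -1, 1], [-1, -1, 5], [3, -5, 5]]
det(O) = 1·((-1)·5 - 5·(-5)) - (-1)·((-1)·5 - 5·3) + 1·((-1)·(-5) - (-1)·3) = 1·20 - (-1)·(-20) + 1·8 = 8 ≠ 0, so rank(O) = 3.
rank(O) = 3 = n, so the pair (A, C) is completely observable.

3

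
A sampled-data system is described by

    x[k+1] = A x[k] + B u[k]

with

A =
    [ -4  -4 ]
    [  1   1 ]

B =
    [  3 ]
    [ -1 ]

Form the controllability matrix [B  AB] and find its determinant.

-2

AB = [[-8], [2]]
Controllability matrix C = [B  AB] = [[3, -8], [-1, 2]]
det(C) = 3·2 - (-8)·(-1) = 6 - 8 = -2
Since det(C) ≠ 0, rank(C) = 2 and the system is completely controllable.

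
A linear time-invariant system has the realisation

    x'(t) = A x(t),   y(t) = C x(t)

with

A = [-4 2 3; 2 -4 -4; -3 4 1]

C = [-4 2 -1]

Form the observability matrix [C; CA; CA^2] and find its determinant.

4136

CA = [[23, -20, -21]]
CA^2 = [[-69, 42, 128]]
Observability matrix O = [C; CA; CA^2] = [[-4, 2, -1], [23, -20, -21], [-69, 42, 128]]
Expanding along the first row, det(O) = (-4)·((-20)·128 - (-21)·42) - 2·(23·128 - (-21)·(-69)) + (-1)·(23·42 - (-20)·(-69)) = (-4)·(-1678) - 2·1495 + (-1)·(-414) = 4136
Since det(O) ≠ 0, rank(O) = 3 and the system is completely observable.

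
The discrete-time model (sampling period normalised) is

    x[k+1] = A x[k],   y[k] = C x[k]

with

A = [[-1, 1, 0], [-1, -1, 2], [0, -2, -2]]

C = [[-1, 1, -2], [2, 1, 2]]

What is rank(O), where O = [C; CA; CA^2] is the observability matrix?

CA = [[0, 2, 6], [-3, -3, -2]]
CA^2 = [[-2, -14, -8], [6, 4, -2]]
Observability matrix O = [C; CA; CA^2] = [[-1, 1, -2], [2, 1, 2], [0, 2, 6], [-3, -3, -2], [-2, -14, -8], [6, 4, -2]]
Take the 3×3 submatrix of O formed by rows 1, 2, 3: [[-1, 1, -2], [2, 1, 2], [0, 2, 6]]. Its determinant is (-1)·(1·6 - 2·2) - 1·(2·6 - 2·0) + (-2)·(2·2 - 1·0) = (-1)·2 - 1·12 + (-2)·4 = -22 ≠ 0.
So rank(O) ≥ 3; since O has 3 columns, rank(O) = 3.
rank(O) = 3 = n, so the pair (A, C) is completely observable.

3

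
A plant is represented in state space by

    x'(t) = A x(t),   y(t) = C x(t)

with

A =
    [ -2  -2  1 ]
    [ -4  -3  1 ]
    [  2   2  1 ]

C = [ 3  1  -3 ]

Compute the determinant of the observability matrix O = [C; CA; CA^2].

CA = [[-16, -15, 1]]
CA^2 = [[94, 79, -30]]
Observability matrix O = [C; CA; CA^2] = [[3, 1, -3], [-16, -15, 1], [94, 79, -30]]
Expanding along the first row, det(O) = 3·((-15)·(-30) - 1·79) - 1·((-16)·(-30) - 1·94) + (-3)·((-16)·79 - (-15)·94) = 3·371 - 1·386 + (-3)·146 = 289
Since det(O) ≠ 0, rank(O) = 3 and the system is completely observable.

289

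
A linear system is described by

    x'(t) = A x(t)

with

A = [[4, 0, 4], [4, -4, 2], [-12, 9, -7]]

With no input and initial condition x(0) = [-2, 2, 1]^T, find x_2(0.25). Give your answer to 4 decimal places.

det(sI - A) = s^3 - (tr A)s^2 + (M11 + M22 + M33)s - det A, where Mii is the 2×2 principal minor of A obtained by deleting row i and column i.
tr A = 4 + (-4) + (-7) = -7; M11 = (-4)·(-7) - 2·9 = 28 - 18 = 10; M22 = 4·(-7) - 4·(-12) = -28 - (-48) = 20; M33 = 4·(-4) - 0·4 = -16 - 0 = -16; sum of minors = 14.
det A = 4·((-4)·(-7) - 2·9) - 0·(4·(-7) - 2·(-12)) + 4·(4·9 - (-4)·(-12)) = 4·10 - 0·(-4) + 4·(-12) = -8.
So p(s) = det(sI - A) = s^3 + 7s^2 + 14s + 8.
Rational-root test: any integer root divides 8. Testing small divisors, s = -1 works: p(-1) = -1 + 7 + (-14) + 8 = 0, so (s + 1) is a factor.
Dividing, p(s) = (s + 1)(s^2 + 6s + 8).
Factor s^2 + 6s + 8: two numbers with sum -6 and product 8 are -2 and -4, so s^2 + 6s + 8 = (s + 2)(s + 4).
Hence p(s) = (s + 1) (s + 2) (s + 4), with roots -4, -2, -1.
The eigenvalues -4, -2, -1 are distinct and real, so A is diagonalisable and x(t) = e^{At} x(0) = V diag(e^{λ_i t}) V^{-1} x(0), where the columns of V are the eigenvectors.
λ = -4: A - (-4)I = [[8, 0, 4], [4, 0, 2], [-12, 9, -3]]. v must be orthogonal to every row; (row 1) × (row 3) = [-36, -24, 72], so take v_1 = [-3, -2, 6]^T.
λ = -2: A - (-2)I = [[6, 0, 4], [4, -2, 2], [-12, 9, -5]]. v must be orthogonal to every row; (row 1) × (row 2) = [8, 4, -12], so take v_2 = [2, 1, -3]^T.
λ = -1: A - (-1)I = [[5, 0, 4], [4, -3, 2], [-12, 9, -6]]. v must be orthogonal to every row; (row 1) × (row 2) = [12, 6, -15], so take v_3 = [4, 2, -5]^T.
V = [v_1 v_2 v_3] = [[-3, 2, 4], [-2, 1, 2], [6, -3, -5]] has det V = 1, so V^{-1} = adj(V)/det V = [[1, -2, 0], [2, -9, -2], [0, 3, 1]].
Modal coordinates z(0) = V^{-1} x(0): 1·(-2) + (-2)·2 + 0·1 = -6; 2·(-2) + (-9)·2 + (-2)·1 = -24; 0·(-2) + 3·2 + 1·1 = 7; so z(0) = [-6, -24, 7]^T.
x_2(t) = Σ_i (v_i)_2 · z_i(0) · e^{λ_i t} (row 2 of V times the modal terms).
x_2(0.25) = (-2)·(-6)·e^{-4·0.25} + 1·(-24)·e^{-2·0.25} + 2·7·e^{-1·0.25} = 12·0.367879 + (-24)·0.606531 + 14·0.778801 = 0.7610.

0.7610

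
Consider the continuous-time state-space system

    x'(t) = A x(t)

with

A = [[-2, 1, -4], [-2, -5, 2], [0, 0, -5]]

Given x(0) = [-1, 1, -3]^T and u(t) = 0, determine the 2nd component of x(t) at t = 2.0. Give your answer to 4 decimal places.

det(sI - A) = s^3 - (tr A)s^2 + (M11 + M22 + M33)s - det A, where Mii is the 2×2 principal minor of A obtained by deleting row i and column i.
tr A = (-2) + (-5) + (-5) = -12; M11 = (-5)·(-5) - 2·0 = 25 - 0 = 25; M22 = (-2)·(-5) - (-4)·0 = 10 - 0 = 10; M33 = (-2)·(-5) - 1·(-2) = 10 - (-2) = 12; sum of minors = 47.
det A = (-2)·((-5)·(-5) - 2·0) - 1·((-2)·(-5) - 2·0) + (-4)·((-2)·0 - (-5)·0) = (-2)·25 - 1·10 + (-4)·0 = -60.
So p(s) = det(sI - A) = s^3 + 12s^2 + 47s + 60.
Rational-root test: any integer root divides 60. Testing small divisors, s = -3 works: p(-3) = -27 + 108 + (-141) + 60 = 0, so (s + 3) is a factor.
Dividing, p(s) = (s + 3)(s^2 + 9s + 20).
Factor s^2 + 9s + 20: two numbers with sum -9 and product 20 are -4 and -5, so s^2 + 9s + 20 = (s + 4)(s + 5).
Hence p(s) = (s + 3) (s + 4) (s + 5), with roots -5, -4, -3.
The eigenvalues -5, -4, -3 are distinct and real, so A is diagonalisable and x(t) = e^{At} x(0) = V diag(e^{λ_i t}) V^{-1} x(0), where the columns of V are the eigenvectors.
λ = -5: A - (-5)I = [[3, 1, -4], [-2, 0, 2], [0, 0, 0]]. v must be orthogonal to every row; (row 1) × (row 2) = [2, 2, 2], so take v_1 = [1, 1, 1]^T.
λ = -4: A - (-4)I = [[2, 1, -4], [-2, -1, 2], [0, 0, -1]]. v must be orthogonal to every row; (row 1) × (row 2) = [-2, 4, 0], so take v_2 = [-1, 2, 0]^T.
λ = -3: A - (-3)I = [[1, 1, -4], [-2, -2, 2], [0, 0, -2]]. v must be orthogonal to every row; (row 1) × (row 2) = [-6, 6, 0], so take v_3 = [1, -1, 0]^T.
V = [v_1 v_2 v_3] = [[1, -1, 1], [1, 2, -1], [1, 0, 0]] has det V = -1, so V^{-1} = adj(V)/det V = [[0, 0, 1], [1, 1, -2], [2, 1, -3]].
Modal coordinates z(0) = V^{-1} x(0): 0·(-1) + 0·1 + 1·(-3) = -3; 1·(-1) + 1·1 + (-2)·(-3) = 6; 2·(-1) + 1·1 + (-3)·(-3) = 8; so z(0) = [-3, 6, 8]^T.
x_2(t) = Σ_i (v_i)_2 · z_i(0) · e^{λ_i t} (row 2 of V times the modal terms).
x_2(2.0) = 1·(-3)·e^{-5·2.0} + 2·6·e^{-4·2.0} + (-1)·8·e^{-3·2.0} = (-3)·0.000045 + 12·0.000335 + (-8)·0.002479 = -0.0159.

-0.0159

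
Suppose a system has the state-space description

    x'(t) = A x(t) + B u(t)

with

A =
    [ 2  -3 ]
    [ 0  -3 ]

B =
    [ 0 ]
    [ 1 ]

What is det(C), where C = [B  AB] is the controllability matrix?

3

AB = [[-3], [-3]]
Controllability matrix C = [B  AB] = [[0, -3], [1, -3]]
det(C) = 0·(-3) - (-3)·1 = 0 - (-3) = 3
Since det(C) ≠ 0, rank(C) = 2 and the system is completely controllable.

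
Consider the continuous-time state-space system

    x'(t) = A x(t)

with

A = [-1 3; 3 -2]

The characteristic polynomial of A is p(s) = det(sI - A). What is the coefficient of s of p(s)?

For a 2×2 matrix, det(sI - A) = s^2 - (tr A)s + det A.
tr A = -3, det A = -7.
So p(s) = s^2 + 3s - 7.
The coefficient of s is 3.

3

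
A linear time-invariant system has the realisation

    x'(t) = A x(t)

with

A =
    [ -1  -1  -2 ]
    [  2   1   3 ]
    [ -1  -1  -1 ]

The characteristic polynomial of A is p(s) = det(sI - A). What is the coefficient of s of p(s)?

2

Expand det(sI - A) for the 3×3 matrix.
p(s) = s^3 + s^2 + 2s - 1.
(Check: constant term = det(-A) = (-1)^3 det A = -1; coefficient of s^2 = -tr A = 1.)
The coefficient of s is 2.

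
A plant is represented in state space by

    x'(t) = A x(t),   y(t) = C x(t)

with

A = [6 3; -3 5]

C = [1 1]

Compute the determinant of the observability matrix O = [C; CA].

5

CA = [[3, 8]]
Observability matrix O = [C; CA] = [[1, 1], [3, 8]]
det(O) = 1·8 - 1·3 = 8 - 3 = 5
Since det(O) ≠ 0, rank(O) = 2 and the system is completely observable.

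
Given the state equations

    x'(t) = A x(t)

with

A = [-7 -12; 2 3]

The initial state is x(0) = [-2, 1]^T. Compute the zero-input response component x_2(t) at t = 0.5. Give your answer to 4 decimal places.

det(sI - A) = s^2 - (tr A)s + det A, with tr A = (-7) + 3 = -4 and det A = (-7)·3 - (-12)·2 = -21 - (-24) = 3.
So p(s) = det(sI - A) = s^2 + 4s + 3.
Factor s^2 + 4s + 3: two numbers with sum -4 and product 3 are -1 and -3, so s^2 + 4s + 3 = (s + 1)(s + 3).
Hence p(s) = (s + 1) (s + 3), with roots -3, -1.
The eigenvalues -3, -1 are distinct and real, so A is diagonalisable and x(t) = e^{At} x(0) = V diag(e^{λ_i t}) V^{-1} x(0), where the columns of V are the eigenvectors.
λ = -3: A - (-3)I = [[-4, -12], [2, 6]]. Row 1 gives (-4)·v1 + (-12)·v2 = 0, so take v_1 = [-3, 1]^T.
λ = -1: A - (-1)I = [[-6, -12], [2, 4]]. Row 1 gives (-6)·v1 + (-12)·v2 = 0, so take v_2 = [-2, 1]^T.
V = [v_1 v_2] = [[-3, -2], [1, 1]] has det V = -1, so V^{-1} = adj(V)/det V = [[-1, -2], [1, 3]].
Modal coordinates z(0) = V^{-1} x(0): (-1)·(-2) + (-2)·1 = 0; 1·(-2) + 3·1 = 1; so z(0) = [0, 1]^T.
x_2(t) = Σ_i (v_i)_2 · z_i(0) · e^{λ_i t} (row 2 of V times the modal terms).
x_2(0.5) = 1·0·e^{-3·0.5} + 1·1·e^{-1·0.5} = 0·0.223130 + 1·0.606531 = 0.6065.

0.6065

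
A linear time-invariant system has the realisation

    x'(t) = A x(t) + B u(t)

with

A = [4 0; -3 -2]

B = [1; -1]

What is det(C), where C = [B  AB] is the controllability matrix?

AB = [[4], [-1]]
Controllability matrix C = [B  AB] = [[1, 4], [-1, -1]]
det(C) = 1·(-1) - 4·(-1) = -1 - (-4) = 3
Since det(C) ≠ 0, rank(C) = 2 and the system is completely controllable.

3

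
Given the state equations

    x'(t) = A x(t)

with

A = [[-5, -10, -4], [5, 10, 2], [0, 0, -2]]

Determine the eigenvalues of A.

-2, 0, 5

det(sI - A) = s^3 - (tr A)s^2 + (M11 + M22 + M33)s - det A, where Mii is the 2×2 principal minor of A obtained by deleting row i and column i.
tr A = (-5) + 10 + (-2) = 3; M11 = 10·(-2) - 2·0 = -20 - 0 = -20; M22 = (-5)·(-2) - (-4)·0 = 10 - 0 = 10; M33 = (-5)·10 - (-10)·5 = -50 - (-50) = 0; sum of minors = -10.
det A = (-5)·(10·(-2) - 2·0) - (-10)·(5·(-2) - 2·0) + (-4)·(5·0 - 10·0) = (-5)·(-20) - (-10)·(-10) + (-4)·0 = 0.
So p(s) = det(sI - A) = s^3 - 3s^2 - 10s.
The constant term is 0, so p(s) = s(s^2 - 3s - 10).
Factor s^2 - 3s - 10: two numbers with sum 3 and product -10 are 5 and -2, so s^2 - 3s - 10 = (s - 5)(s + 2).
Hence p(s) = s (s - 5) (s + 2), with roots -2, 0, 5.
At least one eigenvalue has non-negative real part, so the system is not asymptotically stable.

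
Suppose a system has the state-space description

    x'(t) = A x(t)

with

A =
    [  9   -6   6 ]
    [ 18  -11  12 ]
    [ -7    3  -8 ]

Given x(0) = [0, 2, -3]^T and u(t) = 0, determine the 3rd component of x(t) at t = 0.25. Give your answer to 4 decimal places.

det(sI - A) = s^3 - (tr A)s^2 + (M11 + M22 + M33)s - det A, where Mii is the 2×2 principal minor of A obtained by deleting row i and column i.
tr A = 9 + (-11) + (-8) = -10; M11 = (-11)·(-8) - 12·3 = 88 - 36 = 52; M22 = 9·(-8) - 6·(-7) = -72 - (-42) = -30; M33 = 9·(-11) - (-6)·18 = -99 - (-108) = 9; sum of minors = 31.
det A = 9·((-11)·(-8) - 12·3) - (-6)·(18·(-8) - 12·(-7)) + 6·(18·3 - (-11)·(-7)) = 9·52 - (-6)·(-60) + 6·(-23) = -30.
So p(s) = det(sI - A) = s^3 + 10s^2 + 31s + 30.
Rational-root test: any integer root divides 30. Testing small divisors, s = -2 works: p(-2) = -8 + 40 + (-62) + 30 = 0, so (s + 2) is a factor.
Dividing, p(s) = (s + 2)(s^2 + 8s + 15).
Factor s^2 + 8s + 15: two numbers with sum -8 and product 15 are -3 and -5, so s^2 + 8s + 15 = (s + 3)(s + 5).
Hence p(s) = (s + 2) (s + 3) (s + 5), with roots -5, -3, -2.
The eigenvalues -5, -3, -2 are distinct and real, so A is diagonalisable and x(t) = e^{At} x(0) = V diag(e^{λ_i t}) V^{-1} x(0), where the columns of V are the eigenvectors.
λ = -5: A - (-5)I = [[14, -6, 6], [18, -6, 12], [-7, 3, -3]]. v must be orthogonal to every row; (row 1) × (row 2) = [-36, -60, 24], so take v_1 = [-3, -5, 2]^T.
λ = -3: A - (-3)I = [[12, -6, 6], [18, -8, 12], [-7, 3, -5]]. v must be orthogonal to every row; (row 1) × (row 2) = [-24, -36, 12], so take v_2 = [2, 3, -1]^T.
λ = -2: A - (-2)I = [[11, -6, 6], [18, -9, 12], [-7, 3, -6]]. v must be orthogonal to every row; (row 1) × (row 2) = [-18, -24, 9], so take v_3 = [-6, -8, 3]^T.
V = [v_1 v_2 v_3] = [[-3, 2, -6], [-5, 3, -8], [2, -1, 3]] has det V = 1, so V^{-1} = adj(V)/det V = [[1, 0, 2], [-1, 3, 6], [-1, 1, 1]].
Modal coordinates z(0) = V^{-1} x(0): 1·0 + 0·2 + 2·(-3) = -6; (-1)·0 + 3·2 + 6·(-3) = -12; (-1)·0 + 1·2 + 1·(-3) = -1; so z(0) = [-6, -12, -1]^T.
x_3(t) = Σ_i (v_i)_3 · z_i(0) · e^{λ_i t} (row 3 of V times the modal terms).
x_3(0.25) = 2·(-6)·e^{-5·0.25} + (-1)·(-12)·e^{-3·0.25} + 3·(-1)·e^{-2·0.25} = (-12)·0.28650480 + 12·0.47236655 + (-3)·0.60653066 = 0.4107.

0.4107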